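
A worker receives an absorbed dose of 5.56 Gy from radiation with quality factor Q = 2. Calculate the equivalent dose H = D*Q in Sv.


H = D * Q
H = 5.56 * 2
H = 11.120 Sv

11.120


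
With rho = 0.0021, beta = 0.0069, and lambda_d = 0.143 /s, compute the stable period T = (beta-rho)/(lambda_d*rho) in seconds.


T = (beta - rho) / (lambda_d * rho)
T = (0.0069 - 0.0021) / (0.143 * 0.0021)
T = 15.984 s

15.984


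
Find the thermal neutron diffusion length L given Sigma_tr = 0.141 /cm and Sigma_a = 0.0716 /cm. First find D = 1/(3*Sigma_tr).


D = 1 / (3 * Sigma_tr) = 1 / (3 * 0.141) = 2.364066 cm
L = sqrt(D / Sigma_a)
L = sqrt(2.364066 / 0.0716)
L = 5.7461 cm

5.7461


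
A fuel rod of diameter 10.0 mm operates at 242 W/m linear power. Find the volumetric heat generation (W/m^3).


r = D / 2 / 1000 = 10.0 / 2 / 1000 = 0.005 m
q''' = q' / (pi * r^2)
q''' = 242 / (pi * 0.005^2)
q''' = 3.0812e+06 W/m^3

3.0812e+06


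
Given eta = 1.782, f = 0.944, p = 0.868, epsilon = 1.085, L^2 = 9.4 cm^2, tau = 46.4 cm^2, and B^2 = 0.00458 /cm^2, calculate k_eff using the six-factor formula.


k_inf = eta*f*p*eps = 1.782*0.944*0.868*1.085 = 1.584270
P_TNL = 1/(1 + L^2*B^2) = 1/(1 + 9.4*0.00458) = 0.9587250
P_FNL = exp(-B^2*tau) = exp(-0.00458*46.4) = 0.8085506
k_eff = k_inf * P_TNL * P_FNL = 1.584270 * 0.9587250 * 0.8085506
k_eff = 1.2281

1.2281


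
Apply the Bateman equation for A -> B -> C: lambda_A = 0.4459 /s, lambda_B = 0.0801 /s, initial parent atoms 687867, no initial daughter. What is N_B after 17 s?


N_B(t) = lambda_A * N_A0 / (lambda_B - lambda_A) * [exp(-lambda_A*t) - exp(-lambda_B*t)]
exp(-0.4459*17) = 5.104081e-04; exp(-0.0801*17) = 0.2562248
N_B = 0.4459 * 687867 / (0.0801 - 0.4459) * (5.104081e-04 - 0.2562248)
N_B = 214414

214414


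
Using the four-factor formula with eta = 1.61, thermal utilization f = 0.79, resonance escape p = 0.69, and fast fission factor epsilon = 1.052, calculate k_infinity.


k_inf = eta * f * p * epsilon
k_inf = 1.61 * 0.79 * 0.69 * 1.052
k_inf = 0.92325

0.92325


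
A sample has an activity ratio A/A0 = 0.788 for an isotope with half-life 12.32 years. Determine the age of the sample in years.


lambda = ln(2) / t_half = ln(2) / 12.32 = 0.05626195 /yr
t = -ln(A/A0) / lambda
t = -ln(0.788) / 0.05626195
t = 4.2348 yr

4.2348


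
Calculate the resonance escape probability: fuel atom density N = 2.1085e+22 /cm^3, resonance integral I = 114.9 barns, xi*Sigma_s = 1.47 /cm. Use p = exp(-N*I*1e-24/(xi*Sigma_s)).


p = exp(-N * I * 1e-24 / (xi*Sigma_s))
p = exp(-2.1085e+22 * 114.9 * 1e-24 / 1.47)
p = 0.19242

0.19242


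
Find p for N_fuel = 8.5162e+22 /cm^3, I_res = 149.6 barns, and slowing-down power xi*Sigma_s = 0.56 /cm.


p = exp(-N * I * 1e-24 / (xi*Sigma_s))
p = exp(-8.5162e+22 * 149.6 * 1e-24 / 0.56)
p = 1.3171e-10

1.3171e-10


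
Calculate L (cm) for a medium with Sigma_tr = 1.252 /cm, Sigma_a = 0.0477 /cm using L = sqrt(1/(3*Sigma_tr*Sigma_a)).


D = 1 / (3 * Sigma_tr) = 1 / (3 * 1.252) = 0.2662407 cm
L = sqrt(D / Sigma_a)
L = sqrt(0.2662407 / 0.0477)
L = 2.3625 cm

2.3625


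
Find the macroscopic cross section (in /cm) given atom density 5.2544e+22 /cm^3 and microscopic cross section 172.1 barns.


Sigma = N * sigma_barns * 1e-24
Sigma = 5.2544e+22 * 172.1 * 1e-24
Sigma = 9.0428 /cm

9.0428


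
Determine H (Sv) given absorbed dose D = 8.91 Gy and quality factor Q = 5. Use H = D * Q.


H = D * Q
H = 8.91 * 5
H = 44.550 Sv

44.550


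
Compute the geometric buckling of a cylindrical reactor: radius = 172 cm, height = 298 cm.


B^2 = (2.405/R)^2 + (pi/H)^2
B^2 = (2.405/172)^2 + (pi/298)^2
B^2 = 3.0665e-04 /cm^2

3.0665e-04


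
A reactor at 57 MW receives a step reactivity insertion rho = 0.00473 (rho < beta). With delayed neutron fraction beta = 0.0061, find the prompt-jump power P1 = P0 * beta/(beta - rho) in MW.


P1/P0 = beta / (beta - rho)
P1/P0 = 0.0061 / (0.0061 - 0.00473) = 4.452555
P1 = 57 * 4.452555 = 253.80 MW

253.80


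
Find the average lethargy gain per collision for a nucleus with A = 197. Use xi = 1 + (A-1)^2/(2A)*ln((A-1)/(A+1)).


xi = 1 + (A-1)^2/(2A) * ln((A-1)/(A+1))
xi = 1 + (197-1)^2/(2*197) * ln((197-1)/(197 +1))
xi = 0.010118

0.010118


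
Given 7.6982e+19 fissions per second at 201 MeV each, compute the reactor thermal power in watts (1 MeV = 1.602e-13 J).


P = fission_rate * E_MeV * 1.602e-13
P = 7.6982e+19 * 201 * 1.602e-13
P = 2.4788e+09 W

2.4788e+09


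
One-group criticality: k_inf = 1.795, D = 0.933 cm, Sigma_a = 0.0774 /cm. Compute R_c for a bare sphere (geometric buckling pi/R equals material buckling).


L^2 = D / Sigma_a = 0.933 / 0.0774 = 12.05426 cm^2
B_m^2 = (k_inf - 1) / L^2 = (1.795 - 1) / 12.05426 = 0.06595179 /cm^2
For a bare sphere: B_g = pi/R, so R_c = pi / sqrt(B_m^2)
R_c = pi / sqrt(0.06595179) = 12.233 cm

12.233


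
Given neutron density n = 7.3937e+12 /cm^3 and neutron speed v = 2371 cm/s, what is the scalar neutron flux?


phi = n * v
phi = 7.3937e+12 * 2371
phi = 1.7530e+16 /cm^2/s

1.7530e+16


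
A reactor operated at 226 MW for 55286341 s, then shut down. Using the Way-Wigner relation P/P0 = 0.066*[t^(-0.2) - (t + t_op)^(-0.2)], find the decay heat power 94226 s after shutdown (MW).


P/P0 = 0.066 * [t^(-0.2) - (t + t_op)^(-0.2)]
P/P0 = 0.066 * [94226^(-0.2) - (94226 + 55286341)^(-0.2)]
P/P0 = 0.066 * [0.1011966 - 0.02827018] = 0.004813144
P = 226 * 0.004813144 = 1.0878 MW

1.0878


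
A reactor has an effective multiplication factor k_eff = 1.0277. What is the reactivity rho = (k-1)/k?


rho = (k_eff - 1) / k_eff
rho = (1.0277 - 1) / 1.0277
rho = 0.026953

0.026953


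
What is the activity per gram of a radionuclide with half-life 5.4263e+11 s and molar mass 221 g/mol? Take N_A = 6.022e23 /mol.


lambda = ln(2) / t_half = ln(2) / 5.4263e+11 = 1.277385e-12 /s
SA = lambda * N_A / M
SA = 1.277385e-12 * 6.022e23 / 221
SA = 3.4807e+09 Bq/g

3.4807e+09


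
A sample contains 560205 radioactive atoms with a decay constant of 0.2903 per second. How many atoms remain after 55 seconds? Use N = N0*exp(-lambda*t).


N = N0 * exp(-lambda * t)
N = 560205 * exp(-0.2903 * 55)
N = 0.065190

0.065190


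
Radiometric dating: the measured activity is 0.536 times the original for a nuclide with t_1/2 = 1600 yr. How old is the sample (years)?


lambda = ln(2) / t_half = ln(2) / 1600 = 4.332170e-04 /yr
t = -ln(A/A0) / lambda
t = -ln(0.536) / 4.332170e-04
t = 1439.5 yr

1439.5


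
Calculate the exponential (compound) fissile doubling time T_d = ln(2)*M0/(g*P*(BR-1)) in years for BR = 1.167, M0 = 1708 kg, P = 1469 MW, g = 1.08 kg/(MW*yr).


Breeding gain G = BR - 1 = 1.167 - 1 = 0.167
Fissile production rate = g * P * G = 1.08 * 1469 * 0.167 = 264.94884 kg/yr
T_d = ln(2) * M0 / (g * P * G)
T_d = ln(2) * 1708 / 264.94884 = 4.4684 yr

4.4684


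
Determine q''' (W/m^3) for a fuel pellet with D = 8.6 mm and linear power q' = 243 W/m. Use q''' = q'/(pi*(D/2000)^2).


r = D / 2 / 1000 = 8.6 / 2 / 1000 = 0.0043 m
q''' = q' / (pi * r^2)
q''' = 243 / (pi * 0.0043^2)
q''' = 4.1833e+06 W/m^3

4.1833e+06


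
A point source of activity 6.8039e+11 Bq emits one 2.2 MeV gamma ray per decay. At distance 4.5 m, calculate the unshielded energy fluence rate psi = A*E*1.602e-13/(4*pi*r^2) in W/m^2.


psi = A * E * 1.602e-13 / (4*pi*r^2)
psi = 6.8039e+11 * 2.2 * 1.602e-13 / (4*pi*4.5^2)
psi = 9.4234e-04 W/m^2

9.4234e-04


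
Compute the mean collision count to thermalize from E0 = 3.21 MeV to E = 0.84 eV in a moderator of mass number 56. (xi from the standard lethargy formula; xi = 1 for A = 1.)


xi = 1 + (A-1)^2/(2A)*ln((A-1)/(A+1)) = 0.03529286 (for A = 56)
n = ln(E0/E) / xi
n = ln(3.21e6 / 0.84) / 0.03529286
n = ln(3.821429e+06) / 0.03529286 = 429.44

429.44


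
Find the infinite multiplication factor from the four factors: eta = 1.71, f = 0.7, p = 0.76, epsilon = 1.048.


k_inf = eta * f * p * epsilon
k_inf = 1.71 * 0.7 * 0.76 * 1.048
k_inf = 0.95339

0.95339


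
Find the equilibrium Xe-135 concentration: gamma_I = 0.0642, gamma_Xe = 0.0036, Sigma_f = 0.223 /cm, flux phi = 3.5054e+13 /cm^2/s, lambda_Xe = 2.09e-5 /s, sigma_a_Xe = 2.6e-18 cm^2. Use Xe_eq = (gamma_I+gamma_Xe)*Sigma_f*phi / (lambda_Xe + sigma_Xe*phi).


Xe_eq = (gamma_I + gamma_Xe) * Sigma_f * phi / (lambda_Xe + sigma_Xe * phi)
Numerator = (0.0642 + 0.0036) * 0.223 * 3.5054e+13 = 5.299954e+11
Denominator = 2.09e-5 + 2.6e-18 * 3.5054e+13 = 1.120404e-04
Xe_eq = 5.299954e+11 / 1.120404e-04 = 4.7304e+15 /cm^3

4.7304e+15


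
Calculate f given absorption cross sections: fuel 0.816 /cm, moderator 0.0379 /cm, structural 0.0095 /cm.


f = Sigma_a_fuel / (Sigma_a_fuel + Sigma_a_mod + Sigma_a_other)
f = 0.816 / (0.816 + 0.0379 + 0.0095)
f = 0.94510

0.94510


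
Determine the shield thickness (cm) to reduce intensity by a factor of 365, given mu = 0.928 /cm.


x = ln(factor) / mu
x = ln(365) / 0.928
x = 6.3576 cm

6.3576


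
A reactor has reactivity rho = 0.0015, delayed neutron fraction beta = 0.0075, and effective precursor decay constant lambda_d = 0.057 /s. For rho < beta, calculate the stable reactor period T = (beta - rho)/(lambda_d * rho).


T = (beta - rho) / (lambda_d * rho)
T = (0.0075 - 0.0015) / (0.057 * 0.0015)
T = 70.175 s

70.175


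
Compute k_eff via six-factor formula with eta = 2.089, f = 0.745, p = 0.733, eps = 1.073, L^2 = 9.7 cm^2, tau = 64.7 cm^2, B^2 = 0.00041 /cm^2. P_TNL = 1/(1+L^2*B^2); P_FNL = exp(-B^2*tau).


k_inf = eta*f*p*eps = 2.089*0.745*0.733*1.073 = 1.224048
P_TNL = 1/(1 + L^2*B^2) = 1/(1 + 9.7*0.00041) = 0.9960388
P_FNL = exp(-B^2*tau) = exp(-0.00041*64.7) = 0.9738218
k_eff = k_inf * P_TNL * P_FNL = 1.224048 * 0.9960388 * 0.9738218
k_eff = 1.1873

1.1873


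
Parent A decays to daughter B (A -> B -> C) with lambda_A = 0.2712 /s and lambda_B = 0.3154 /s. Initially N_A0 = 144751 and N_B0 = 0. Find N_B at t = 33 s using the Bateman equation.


N_B(t) = lambda_A * N_A0 / (lambda_B - lambda_A) * [exp(-lambda_A*t) - exp(-lambda_B*t)]
exp(-0.2712*33) = 1.297891e-04; exp(-0.3154*33) = 3.018396e-05
N_B = 0.2712 * 144751 / (0.3154 - 0.2712) * (1.297891e-04 - 3.018396e-05)
N_B = 88.465

88.465


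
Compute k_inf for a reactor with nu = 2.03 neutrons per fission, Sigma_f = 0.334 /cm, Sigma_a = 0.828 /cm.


k_inf = nu * Sigma_f / Sigma_a
k_inf = 2.03 * 0.334 / 0.828
k_inf = 0.81886

0.81886


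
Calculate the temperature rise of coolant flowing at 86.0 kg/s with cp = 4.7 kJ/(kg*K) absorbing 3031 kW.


dT = Q / (m_dot * cp)
dT = 3031 / (86.0 * 4.7)
dT = 7.4988 C

7.4988


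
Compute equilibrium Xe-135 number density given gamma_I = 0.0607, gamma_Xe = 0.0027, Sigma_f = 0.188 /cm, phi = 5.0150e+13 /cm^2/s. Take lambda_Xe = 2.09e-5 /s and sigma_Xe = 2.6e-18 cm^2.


Xe_eq = (gamma_I + gamma_Xe) * Sigma_f * phi / (lambda_Xe + sigma_Xe * phi)
Numerator = (0.0607 + 0.0027) * 0.188 * 5.0150e+13 = 5.977479e+11
Denominator = 2.09e-5 + 2.6e-18 * 5.0150e+13 = 1.512900e-04
Xe_eq = 5.977479e+11 / 1.512900e-04 = 3.9510e+15 /cm^3

3.9510e+15


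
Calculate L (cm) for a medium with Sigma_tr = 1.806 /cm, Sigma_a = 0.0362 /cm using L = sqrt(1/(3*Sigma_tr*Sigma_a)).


D = 1 / (3 * Sigma_tr) = 1 / (3 * 1.806) = 0.1845700 cm
L = sqrt(D / Sigma_a)
L = sqrt(0.1845700 / 0.0362)
L = 2.2580 cm

2.2580


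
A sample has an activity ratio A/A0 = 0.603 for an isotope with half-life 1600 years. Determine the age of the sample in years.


lambda = ln(2) / t_half = ln(2) / 1600 = 4.332170e-04 /yr
t = -ln(A/A0) / lambda
t = -ln(0.603) / 4.332170e-04
t = 1167.6 yr

1167.6


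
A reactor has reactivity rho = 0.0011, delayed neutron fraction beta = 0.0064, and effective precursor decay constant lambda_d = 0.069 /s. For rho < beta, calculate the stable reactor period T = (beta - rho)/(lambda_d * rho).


T = (beta - rho) / (lambda_d * rho)
T = (0.0064 - 0.0011) / (0.069 * 0.0011)
T = 69.829 s

69.829


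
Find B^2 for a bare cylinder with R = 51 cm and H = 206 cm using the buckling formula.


B^2 = (2.405/R)^2 + (pi/H)^2
B^2 = (2.405/51)^2 + (pi/206)^2
B^2 = 0.0024563 /cm^2

0.0024563


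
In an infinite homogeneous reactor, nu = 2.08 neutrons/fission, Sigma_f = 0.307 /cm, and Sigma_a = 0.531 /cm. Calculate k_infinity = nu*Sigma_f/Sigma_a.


k_inf = nu * Sigma_f / Sigma_a
k_inf = 2.08 * 0.307 / 0.531
k_inf = 1.2026

1.2026


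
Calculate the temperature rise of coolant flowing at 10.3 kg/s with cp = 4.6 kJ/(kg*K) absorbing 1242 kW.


dT = Q / (m_dot * cp)
dT = 1242 / (10.3 * 4.6)
dT = 26.214 C

26.214


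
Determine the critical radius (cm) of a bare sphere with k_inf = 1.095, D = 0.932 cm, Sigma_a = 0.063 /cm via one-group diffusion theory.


L^2 = D / Sigma_a = 0.932 / 0.063 = 14.79365 cm^2
B_m^2 = (k_inf - 1) / L^2 = (1.095 - 1) / 14.79365 = 0.006421674 /cm^2
For a bare sphere: B_g = pi/R, so R_c = pi / sqrt(B_m^2)
R_c = pi / sqrt(0.006421674) = 39.204 cm

39.204


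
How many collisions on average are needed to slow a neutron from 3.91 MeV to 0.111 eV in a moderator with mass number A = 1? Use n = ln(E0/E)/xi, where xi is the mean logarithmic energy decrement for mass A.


xi = 1 + (A-1)^2/(2A)*ln((A-1)/(A+1)) = 1 (for A = 1)
n = ln(E0/E) / xi
n = ln(3.91e6 / 0.111) / 1
n = ln(3.522523e+07) / 1 = 17.377

17.377


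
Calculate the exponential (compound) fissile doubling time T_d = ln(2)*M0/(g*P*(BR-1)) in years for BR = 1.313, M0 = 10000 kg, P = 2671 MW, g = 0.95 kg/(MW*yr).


Breeding gain G = BR - 1 = 1.313 - 1 = 0.313
Fissile production rate = g * P * G = 0.95 * 2671 * 0.313 = 794.22185 kg/yr
T_d = ln(2) * M0 / (g * P * G)
T_d = ln(2) * 10000 / 794.22185 = 8.7274 yr

8.7274


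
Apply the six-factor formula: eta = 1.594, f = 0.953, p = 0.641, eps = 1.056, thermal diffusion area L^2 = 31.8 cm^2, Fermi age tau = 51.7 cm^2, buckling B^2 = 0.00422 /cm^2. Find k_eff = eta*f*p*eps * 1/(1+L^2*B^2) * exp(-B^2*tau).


k_inf = eta*f*p*eps = 1.594*0.953*0.641*1.056 = 1.028261
P_TNL = 1/(1 + L^2*B^2) = 1/(1 + 31.8*0.00422) = 0.8816818
P_FNL = exp(-B^2*tau) = exp(-0.00422*51.7) = 0.8039855
k_eff = k_inf * P_TNL * P_FNL = 1.028261 * 0.8816818 * 0.8039855
k_eff = 0.72889

0.72889


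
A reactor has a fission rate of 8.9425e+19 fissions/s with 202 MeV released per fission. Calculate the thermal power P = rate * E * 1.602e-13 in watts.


P = fission_rate * E_MeV * 1.602e-13
P = 8.9425e+19 * 202 * 1.602e-13
P = 2.8938e+09 W

2.8938e+09


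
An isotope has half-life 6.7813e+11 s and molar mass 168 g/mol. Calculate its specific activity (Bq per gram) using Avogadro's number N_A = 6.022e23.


lambda = ln(2) / t_half = ln(2) / 6.7813e+11 = 1.022145e-12 /s
SA = lambda * N_A / M
SA = 1.022145e-12 * 6.022e23 / 168
SA = 3.6639e+09 Bq/g

3.6639e+09


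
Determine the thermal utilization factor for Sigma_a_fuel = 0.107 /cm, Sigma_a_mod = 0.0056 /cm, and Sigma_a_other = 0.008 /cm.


f = Sigma_a_fuel / (Sigma_a_fuel + Sigma_a_mod + Sigma_a_other)
f = 0.107 / (0.107 + 0.0056 + 0.008)
f = 0.88723

0.88723


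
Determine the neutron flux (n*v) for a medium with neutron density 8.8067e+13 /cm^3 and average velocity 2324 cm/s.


phi = n * v
phi = 8.8067e+13 * 2324
phi = 2.0467e+17 /cm^2/s

2.0467e+17


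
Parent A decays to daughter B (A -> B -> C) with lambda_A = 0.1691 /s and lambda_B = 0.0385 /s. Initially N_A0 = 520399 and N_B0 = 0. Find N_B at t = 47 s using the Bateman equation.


N_B(t) = lambda_A * N_A0 / (lambda_B - lambda_A) * [exp(-lambda_A*t) - exp(-lambda_B*t)]
exp(-0.1691*47) = 3.534742e-04; exp(-0.0385*47) = 0.1637360
N_B = 0.1691 * 520399 / (0.0385 - 0.1691) * (3.534742e-04 - 0.1637360)
N_B = 110089

110089


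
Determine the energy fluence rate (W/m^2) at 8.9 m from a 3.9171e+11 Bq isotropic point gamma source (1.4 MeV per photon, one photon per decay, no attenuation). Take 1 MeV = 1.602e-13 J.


psi = A * E * 1.602e-13 / (4*pi*r^2)
psi = 3.9171e+11 * 1.4 * 1.602e-13 / (4*pi*8.9^2)
psi = 8.8260e-05 W/m^2

8.8260e-05


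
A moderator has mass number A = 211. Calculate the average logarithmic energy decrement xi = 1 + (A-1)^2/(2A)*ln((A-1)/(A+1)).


xi = 1 + (A-1)^2/(2A) * ln((A-1)/(A+1))
xi = 1 + (211-1)^2/(2*211) * ln((211-1)/(211 +1))
xi = 0.0094488

0.0094488


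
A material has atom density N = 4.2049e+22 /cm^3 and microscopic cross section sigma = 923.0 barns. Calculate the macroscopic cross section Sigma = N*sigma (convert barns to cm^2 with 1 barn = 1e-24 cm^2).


Sigma = N * sigma_barns * 1e-24
Sigma = 4.2049e+22 * 923.0 * 1e-24
Sigma = 38.811 /cm

38.811


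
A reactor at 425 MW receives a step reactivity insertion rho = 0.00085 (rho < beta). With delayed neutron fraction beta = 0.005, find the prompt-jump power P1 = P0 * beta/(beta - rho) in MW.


P1/P0 = beta / (beta - rho)
P1/P0 = 0.005 / (0.005 - 0.00085) = 1.204819
P1 = 425 * 1.204819 = 512.05 MW

512.05


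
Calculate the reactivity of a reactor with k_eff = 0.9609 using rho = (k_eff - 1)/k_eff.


rho = (k_eff - 1) / k_eff
rho = (0.9609 - 1) / 0.9609
rho = -0.040691

-0.040691


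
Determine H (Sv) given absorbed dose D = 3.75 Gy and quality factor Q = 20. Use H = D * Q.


H = D * Q
H = 3.75 * 20
H = 75.000 Sv

75.000


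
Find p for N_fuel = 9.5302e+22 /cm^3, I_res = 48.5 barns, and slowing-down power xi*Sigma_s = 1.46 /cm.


p = exp(-N * I * 1e-24 / (xi*Sigma_s))
p = exp(-9.5302e+22 * 48.5 * 1e-24 / 1.46)
p = 0.042178

0.042178


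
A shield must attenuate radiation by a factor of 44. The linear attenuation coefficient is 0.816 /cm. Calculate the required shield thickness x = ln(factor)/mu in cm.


x = ln(factor) / mu
x = ln(44) / 0.816
x = 4.6375 cm

4.6375


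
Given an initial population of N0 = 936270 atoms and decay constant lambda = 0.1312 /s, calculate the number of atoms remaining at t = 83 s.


N = N0 * exp(-lambda * t)
N = 936270 * exp(-0.1312 * 83)
N = 17.463

17.463


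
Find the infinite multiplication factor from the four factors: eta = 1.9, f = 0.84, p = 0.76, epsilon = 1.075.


k_inf = eta * f * p * epsilon
k_inf = 1.9 * 0.84 * 0.76 * 1.075
k_inf = 1.3039

1.3039


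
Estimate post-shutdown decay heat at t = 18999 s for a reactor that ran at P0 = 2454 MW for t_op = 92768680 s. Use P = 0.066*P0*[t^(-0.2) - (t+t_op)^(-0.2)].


P/P0 = 0.066 * [t^(-0.2) - (t + t_op)^(-0.2)]
P/P0 = 0.066 * [18999^(-0.2) - (18999 + 92768680)^(-0.2)]
P/P0 = 0.066 * [0.1393971 - 0.02549775] = 0.007517357
P = 2454 * 0.007517357 = 18.448 MW

18.448


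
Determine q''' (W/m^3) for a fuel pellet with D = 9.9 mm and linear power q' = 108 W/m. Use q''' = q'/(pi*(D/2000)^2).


r = D / 2 / 1000 = 9.9 / 2 / 1000 = 0.00495 m
q''' = q' / (pi * r^2)
q''' = 108 / (pi * 0.00495^2)
q''' = 1.4030e+06 W/m^3

1.4030e+06


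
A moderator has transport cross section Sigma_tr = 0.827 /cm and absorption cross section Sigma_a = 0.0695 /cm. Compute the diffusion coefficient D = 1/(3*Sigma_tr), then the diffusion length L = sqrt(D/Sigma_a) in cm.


D = 1 / (3 * Sigma_tr) = 1 / (3 * 0.827) = 0.4030633 cm
L = sqrt(D / Sigma_a)
L = sqrt(0.4030633 / 0.0695)
L = 2.4082 cm

2.4082


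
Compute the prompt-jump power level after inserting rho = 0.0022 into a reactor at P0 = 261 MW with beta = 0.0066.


P1/P0 = beta / (beta - rho)
P1/P0 = 0.0066 / (0.0066 - 0.0022) = 1.500000
P1 = 261 * 1.500000 = 391.50 MW

391.50


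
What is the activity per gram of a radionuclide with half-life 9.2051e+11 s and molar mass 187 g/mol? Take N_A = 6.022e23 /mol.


lambda = ln(2) / t_half = ln(2) / 9.2051e+11 = 7.530034e-13 /s
SA = lambda * N_A / M
SA = 7.530034e-13 * 6.022e23 / 187
SA = 2.4249e+09 Bq/g

2.4249e+09


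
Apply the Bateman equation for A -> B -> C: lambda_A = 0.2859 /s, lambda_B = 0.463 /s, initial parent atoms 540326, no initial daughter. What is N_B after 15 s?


N_B(t) = lambda_A * N_A0 / (lambda_B - lambda_A) * [exp(-lambda_A*t) - exp(-lambda_B*t)]
exp(-0.2859*15) = 0.01372550; exp(-0.463*15) = 9.634403e-04
N_B = 0.2859 * 540326 / (0.463 - 0.2859) * (0.01372550 - 9.634403e-04)
N_B = 11132

11132


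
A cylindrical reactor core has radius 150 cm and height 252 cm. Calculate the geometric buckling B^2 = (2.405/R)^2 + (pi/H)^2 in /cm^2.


B^2 = (2.405/R)^2 + (pi/H)^2
B^2 = (2.405/150)^2 + (pi/252)^2
B^2 = 4.1248e-04 /cm^2

4.1248e-04


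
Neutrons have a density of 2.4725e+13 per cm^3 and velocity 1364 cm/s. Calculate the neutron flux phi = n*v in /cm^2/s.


phi = n * v
phi = 2.4725e+13 * 1364
phi = 3.3725e+16 /cm^2/s

3.3725e+16


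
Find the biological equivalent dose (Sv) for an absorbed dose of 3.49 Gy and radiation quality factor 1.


H = D * Q
H = 3.49 * 1
H = 3.4900 Sv

3.4900


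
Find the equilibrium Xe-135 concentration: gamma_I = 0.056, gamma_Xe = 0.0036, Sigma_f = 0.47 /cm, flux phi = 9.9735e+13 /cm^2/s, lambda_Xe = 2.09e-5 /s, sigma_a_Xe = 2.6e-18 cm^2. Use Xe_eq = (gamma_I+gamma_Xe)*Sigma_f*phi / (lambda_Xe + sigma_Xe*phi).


Xe_eq = (gamma_I + gamma_Xe) * Sigma_f * phi / (lambda_Xe + sigma_Xe * phi)
Numerator = (0.056 + 0.0036) * 0.47 * 9.9735e+13 = 2.793777e+12
Denominator = 2.09e-5 + 2.6e-18 * 9.9735e+13 = 2.802110e-04
Xe_eq = 2.793777e+12 / 2.802110e-04 = 9.9703e+15 /cm^3

9.9703e+15


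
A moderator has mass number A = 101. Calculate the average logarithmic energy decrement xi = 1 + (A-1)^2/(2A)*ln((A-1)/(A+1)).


xi = 1 + (A-1)^2/(2A) * ln((A-1)/(A+1))
xi = 1 + (101-1)^2/(2*101) * ln((101-1)/(101 +1))
xi = 0.019672

0.019672


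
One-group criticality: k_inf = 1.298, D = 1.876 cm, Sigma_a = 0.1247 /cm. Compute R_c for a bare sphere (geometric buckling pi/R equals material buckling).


L^2 = D / Sigma_a = 1.876 / 0.1247 = 15.04411 cm^2
B_m^2 = (k_inf - 1) / L^2 = (1.298 - 1) / 15.04411 = 0.01980842 /cm^2
For a bare sphere: B_g = pi/R, so R_c = pi / sqrt(B_m^2)
R_c = pi / sqrt(0.01980842) = 22.322 cm

22.322


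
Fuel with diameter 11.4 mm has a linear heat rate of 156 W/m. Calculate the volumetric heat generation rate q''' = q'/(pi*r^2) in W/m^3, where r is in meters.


r = D / 2 / 1000 = 11.4 / 2 / 1000 = 0.0057 m
q''' = q' / (pi * r^2)
q''' = 156 / (pi * 0.0057^2)
q''' = 1.5284e+06 W/m^3

1.5284e+06


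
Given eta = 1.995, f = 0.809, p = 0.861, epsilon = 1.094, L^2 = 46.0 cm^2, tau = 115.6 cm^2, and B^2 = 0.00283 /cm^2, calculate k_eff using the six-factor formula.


k_inf = eta*f*p*eps = 1.995*0.809*0.861*1.094 = 1.520239
P_TNL = 1/(1 + L^2*B^2) = 1/(1 + 46.0*0.00283) = 0.8848148
P_FNL = exp(-B^2*tau) = exp(-0.00283*115.6) = 0.7209770
k_eff = k_inf * P_TNL * P_FNL = 1.520239 * 0.8848148 * 0.7209770
k_eff = 0.96981

0.96981


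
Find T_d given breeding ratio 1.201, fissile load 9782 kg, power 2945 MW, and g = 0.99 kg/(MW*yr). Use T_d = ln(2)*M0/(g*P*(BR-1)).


Breeding gain G = BR - 1 = 1.201 - 1 = 0.201
Fissile production rate = g * P * G = 0.99 * 2945 * 0.201 = 586.02555 kg/yr
T_d = ln(2) * M0 / (g * P * G)
T_d = ln(2) * 9782 / 586.02555 = 11.570 yr

11.570


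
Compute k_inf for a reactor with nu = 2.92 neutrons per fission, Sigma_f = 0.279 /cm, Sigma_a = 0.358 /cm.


k_inf = nu * Sigma_f / Sigma_a
k_inf = 2.92 * 0.279 / 0.358
k_inf = 2.2756

2.2756


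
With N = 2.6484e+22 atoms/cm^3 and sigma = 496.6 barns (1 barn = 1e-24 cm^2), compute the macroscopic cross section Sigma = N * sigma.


Sigma = N * sigma_barns * 1e-24
Sigma = 2.6484e+22 * 496.6 * 1e-24
Sigma = 13.152 /cm

13.152


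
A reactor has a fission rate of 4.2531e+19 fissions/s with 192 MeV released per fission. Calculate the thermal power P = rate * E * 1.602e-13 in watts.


P = fission_rate * E_MeV * 1.602e-13
P = 4.2531e+19 * 192 * 1.602e-13
P = 1.3082e+09 W

1.3082e+09


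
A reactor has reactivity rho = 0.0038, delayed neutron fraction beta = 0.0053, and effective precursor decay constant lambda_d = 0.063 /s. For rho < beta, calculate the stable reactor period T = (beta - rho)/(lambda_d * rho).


T = (beta - rho) / (lambda_d * rho)
T = (0.0053 - 0.0038) / (0.063 * 0.0038)
T = 6.2657 s

6.2657


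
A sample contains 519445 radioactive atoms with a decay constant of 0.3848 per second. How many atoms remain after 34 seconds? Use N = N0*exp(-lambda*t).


N = N0 * exp(-lambda * t)
N = 519445 * exp(-0.3848 * 34)
N = 1.0804

1.0804


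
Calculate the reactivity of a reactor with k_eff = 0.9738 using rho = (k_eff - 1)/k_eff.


rho = (k_eff - 1) / k_eff
rho = (0.9738 - 1) / 0.9738
rho = -0.026905

-0.026905


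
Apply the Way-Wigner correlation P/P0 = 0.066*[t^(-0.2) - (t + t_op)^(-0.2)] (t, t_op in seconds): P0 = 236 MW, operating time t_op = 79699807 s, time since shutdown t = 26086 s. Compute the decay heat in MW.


P/P0 = 0.066 * [t^(-0.2) - (t + t_op)^(-0.2)]
P/P0 = 0.066 * [26086^(-0.2) - (26086 + 79699807)^(-0.2)]
P/P0 = 0.066 * [0.1308334 - 0.02628331] = 0.006900306
P = 236 * 0.006900306 = 1.6285 MW

1.6285


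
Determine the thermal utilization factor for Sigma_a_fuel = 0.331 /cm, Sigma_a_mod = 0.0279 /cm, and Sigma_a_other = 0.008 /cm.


f = Sigma_a_fuel / (Sigma_a_fuel + Sigma_a_mod + Sigma_a_other)
f = 0.331 / (0.331 + 0.0279 + 0.008)
f = 0.90215

0.90215


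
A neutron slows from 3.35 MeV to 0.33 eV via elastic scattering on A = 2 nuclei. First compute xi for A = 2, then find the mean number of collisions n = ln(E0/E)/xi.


xi = 1 + (A-1)^2/(2A)*ln((A-1)/(A+1)) = 0.7253469 (for A = 2)
n = ln(E0/E) / xi
n = ln(3.35e6 / 0.33) / 0.7253469
n = ln(1.015152e+07) / 0.7253469 = 22.242

22.242


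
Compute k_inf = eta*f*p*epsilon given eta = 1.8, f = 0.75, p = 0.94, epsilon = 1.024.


k_inf = eta * f * p * epsilon
k_inf = 1.8 * 0.75 * 0.94 * 1.024
k_inf = 1.2995

1.2995


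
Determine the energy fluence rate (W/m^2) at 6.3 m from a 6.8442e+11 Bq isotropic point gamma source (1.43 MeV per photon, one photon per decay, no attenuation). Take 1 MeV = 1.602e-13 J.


psi = A * E * 1.602e-13 / (4*pi*r^2)
psi = 6.8442e+11 * 1.43 * 1.602e-13 / (4*pi*6.3^2)
psi = 3.1436e-04 W/m^2

3.1436e-04


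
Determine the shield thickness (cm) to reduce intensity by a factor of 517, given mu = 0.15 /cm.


x = ln(factor) / mu
x = ln(517) / 0.15
x = 41.654 cm

41.654


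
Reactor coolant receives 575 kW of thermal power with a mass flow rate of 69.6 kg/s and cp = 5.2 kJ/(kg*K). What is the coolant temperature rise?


dT = Q / (m_dot * cp)
dT = 575 / (69.6 * 5.2)
dT = 1.5887 C

1.5887


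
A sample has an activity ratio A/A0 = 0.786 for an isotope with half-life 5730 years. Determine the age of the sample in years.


lambda = ln(2) / t_half = ln(2) / 5730 = 1.209681e-04 /yr
t = -ln(A/A0) / lambda
t = -ln(0.786) / 1.209681e-04
t = 1990.6 yr

1990.6


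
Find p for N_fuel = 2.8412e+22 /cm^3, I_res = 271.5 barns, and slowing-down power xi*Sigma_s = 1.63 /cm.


p = exp(-N * I * 1e-24 / (xi*Sigma_s))
p = exp(-2.8412e+22 * 271.5 * 1e-24 / 1.63)
p = 0.0088051

0.0088051


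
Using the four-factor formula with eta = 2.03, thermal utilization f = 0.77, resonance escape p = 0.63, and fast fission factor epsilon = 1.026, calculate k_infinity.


k_inf = eta * f * p * epsilon
k_inf = 2.03 * 0.77 * 0.63 * 1.026
k_inf = 1.0104

1.0104


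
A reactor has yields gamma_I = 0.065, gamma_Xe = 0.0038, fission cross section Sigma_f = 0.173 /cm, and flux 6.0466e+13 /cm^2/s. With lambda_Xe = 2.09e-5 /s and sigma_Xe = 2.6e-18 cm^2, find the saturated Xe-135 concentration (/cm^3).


Xe_eq = (gamma_I + gamma_Xe) * Sigma_f * phi / (lambda_Xe + sigma_Xe * phi)
Numerator = (0.065 + 0.0038) * 0.173 * 6.0466e+13 = 7.196905e+11
Denominator = 2.09e-5 + 2.6e-18 * 6.0466e+13 = 1.781116e-04
Xe_eq = 7.196905e+11 / 1.781116e-04 = 4.0407e+15 /cm^3

4.0407e+15


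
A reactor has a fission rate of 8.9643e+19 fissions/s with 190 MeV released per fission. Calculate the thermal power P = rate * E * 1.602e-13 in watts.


P = fission_rate * E_MeV * 1.602e-13
P = 8.9643e+19 * 190 * 1.602e-13
P = 2.7286e+09 W

2.7286e+09


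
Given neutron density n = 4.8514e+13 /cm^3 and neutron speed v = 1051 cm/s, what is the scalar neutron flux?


phi = n * v
phi = 4.8514e+13 * 1051
phi = 5.0988e+16 /cm^2/s

5.0988e+16


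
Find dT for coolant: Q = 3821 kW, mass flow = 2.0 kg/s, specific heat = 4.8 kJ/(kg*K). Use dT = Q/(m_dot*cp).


dT = Q / (m_dot * cp)
dT = 3821 / (2.0 * 4.8)
dT = 398.02 C

398.02


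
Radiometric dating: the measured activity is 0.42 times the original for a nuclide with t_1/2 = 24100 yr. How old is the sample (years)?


lambda = ln(2) / t_half = ln(2) / 24100 = 2.876129e-05 /yr
t = -ln(A/A0) / lambda
t = -ln(0.42) / 2.876129e-05
t = 30162 yr

30162


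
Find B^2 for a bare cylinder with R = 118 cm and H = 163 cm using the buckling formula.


B^2 = (2.405/R)^2 + (pi/H)^2
B^2 = (2.405/118)^2 + (pi/163)^2
B^2 = 7.8687e-04 /cm^2

7.8687e-04


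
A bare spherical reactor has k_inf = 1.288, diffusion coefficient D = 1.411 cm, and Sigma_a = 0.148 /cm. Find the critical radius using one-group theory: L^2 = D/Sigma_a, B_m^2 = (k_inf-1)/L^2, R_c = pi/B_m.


L^2 = D / Sigma_a = 1.411 / 0.148 = 9.533784 cm^2
B_m^2 = (k_inf - 1) / L^2 = (1.288 - 1) / 9.533784 = 0.03020836 /cm^2
For a bare sphere: B_g = pi/R, so R_c = pi / sqrt(B_m^2)
R_c = pi / sqrt(0.03020836) = 18.075 cm

18.075


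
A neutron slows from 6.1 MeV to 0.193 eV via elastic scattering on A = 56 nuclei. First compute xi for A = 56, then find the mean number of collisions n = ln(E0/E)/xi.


xi = 1 + (A-1)^2/(2A)*ln((A-1)/(A+1)) = 0.03529286 (for A = 56)
n = ln(E0/E) / xi
n = ln(6.1e6 / 0.193) / 0.03529286
n = ln(3.160622e+07) / 0.03529286 = 489.30

489.30


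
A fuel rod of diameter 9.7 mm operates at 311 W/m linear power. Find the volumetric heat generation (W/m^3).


r = D / 2 / 1000 = 9.7 / 2 / 1000 = 0.00485 m
q''' = q' / (pi * r^2)
q''' = 311 / (pi * 0.00485^2)
q''' = 4.2085e+06 W/m^3

4.2085e+06


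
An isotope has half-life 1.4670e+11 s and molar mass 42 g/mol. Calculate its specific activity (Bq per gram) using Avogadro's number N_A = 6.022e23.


lambda = ln(2) / t_half = ln(2) / 1.4670e+11 = 4.724930e-12 /s
SA = lambda * N_A / M
SA = 4.724930e-12 * 6.022e23 / 42
SA = 6.7746e+10 Bq/g

6.7746e+10


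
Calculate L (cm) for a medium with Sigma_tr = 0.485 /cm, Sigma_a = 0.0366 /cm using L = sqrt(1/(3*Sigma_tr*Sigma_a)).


D = 1 / (3 * Sigma_tr) = 1 / (3 * 0.485) = 0.6872852 cm
L = sqrt(D / Sigma_a)
L = sqrt(0.6872852 / 0.0366)
L = 4.3334 cm

4.3334


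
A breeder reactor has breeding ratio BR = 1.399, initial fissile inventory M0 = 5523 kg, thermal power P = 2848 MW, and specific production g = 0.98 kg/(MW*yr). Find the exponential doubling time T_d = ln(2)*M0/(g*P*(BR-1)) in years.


Breeding gain G = BR - 1 = 1.399 - 1 = 0.399
Fissile production rate = g * P * G = 0.98 * 2848 * 0.399 = 1113.62496 kg/yr
T_d = ln(2) * M0 / (g * P * G)
T_d = ln(2) * 5523 / 1113.62496 = 3.4376 yr

3.4376


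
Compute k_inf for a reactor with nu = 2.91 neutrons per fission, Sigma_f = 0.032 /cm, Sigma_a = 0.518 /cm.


k_inf = nu * Sigma_f / Sigma_a
k_inf = 2.91 * 0.032 / 0.518
k_inf = 0.17977

0.17977


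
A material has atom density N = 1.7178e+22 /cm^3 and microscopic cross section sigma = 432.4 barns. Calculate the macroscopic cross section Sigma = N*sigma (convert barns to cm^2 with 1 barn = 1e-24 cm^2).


Sigma = N * sigma_barns * 1e-24
Sigma = 1.7178e+22 * 432.4 * 1e-24
Sigma = 7.4278 /cm

7.4278


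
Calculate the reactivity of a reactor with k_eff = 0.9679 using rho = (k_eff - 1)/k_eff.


rho = (k_eff - 1) / k_eff
rho = (0.9679 - 1) / 0.9679
rho = -0.033165

-0.033165


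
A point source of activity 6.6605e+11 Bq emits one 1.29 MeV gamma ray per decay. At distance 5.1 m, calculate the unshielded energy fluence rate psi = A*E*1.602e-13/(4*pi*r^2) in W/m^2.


psi = A * E * 1.602e-13 / (4*pi*r^2)
psi = 6.6605e+11 * 1.29 * 1.602e-13 / (4*pi*5.1^2)
psi = 4.2112e-04 W/m^2

4.2112e-04


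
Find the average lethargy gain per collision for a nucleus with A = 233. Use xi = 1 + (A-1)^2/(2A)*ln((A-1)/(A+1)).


xi = 1 + (A-1)^2/(2A) * ln((A-1)/(A+1))
xi = 1 + (233-1)^2/(2*233) * ln((233-1)/(233 +1))
xi = 0.0085592

0.0085592


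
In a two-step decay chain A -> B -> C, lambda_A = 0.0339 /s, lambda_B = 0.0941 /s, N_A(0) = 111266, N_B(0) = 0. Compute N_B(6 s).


N_B(t) = lambda_A * N_A0 / (lambda_B - lambda_A) * [exp(-lambda_A*t) - exp(-lambda_B*t)]
exp(-0.0339*6) = 0.8159518; exp(-0.0941*6) = 0.5685875
N_B = 0.0339 * 111266 / (0.0941 - 0.0339) * (0.8159518 - 0.5685875)
N_B = 15499

15499


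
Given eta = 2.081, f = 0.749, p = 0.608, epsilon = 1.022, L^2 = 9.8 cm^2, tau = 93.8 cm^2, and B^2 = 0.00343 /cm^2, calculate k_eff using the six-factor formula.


k_inf = eta*f*p*eps = 2.081*0.749*0.608*1.022 = 0.9685195
P_TNL = 1/(1 + L^2*B^2) = 1/(1 + 9.8*0.00343) = 0.9674792
P_FNL = exp(-B^2*tau) = exp(-0.00343*93.8) = 0.7248910
k_eff = k_inf * P_TNL * P_FNL = 0.9685195 * 0.9674792 * 0.7248910
k_eff = 0.67924

0.67924


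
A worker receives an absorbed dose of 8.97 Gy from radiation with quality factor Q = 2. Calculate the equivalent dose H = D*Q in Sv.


H = D * Q
H = 8.97 * 2
H = 17.940 Sv

17.940


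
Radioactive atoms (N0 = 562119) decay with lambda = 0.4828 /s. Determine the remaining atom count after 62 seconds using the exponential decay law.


N = N0 * exp(-lambda * t)
N = 562119 * exp(-0.4828 * 62)
N = 5.6212e-08

5.6212e-08


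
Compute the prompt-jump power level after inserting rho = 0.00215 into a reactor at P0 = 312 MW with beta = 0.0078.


P1/P0 = beta / (beta - rho)
P1/P0 = 0.0078 / (0.0078 - 0.00215) = 1.380531
P1 = 312 * 1.380531 = 430.73 MW

430.73


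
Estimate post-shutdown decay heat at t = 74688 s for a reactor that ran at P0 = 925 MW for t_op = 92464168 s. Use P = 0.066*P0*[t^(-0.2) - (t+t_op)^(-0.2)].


P/P0 = 0.066 * [t^(-0.2) - (t + t_op)^(-0.2)]
P/P0 = 0.066 * [74688^(-0.2) - (74688 + 92464168)^(-0.2)]
P/P0 = 0.066 * [0.1060107 - 0.02551145] = 0.005312951
P = 925 * 0.005312951 = 4.9145 MW

4.9145


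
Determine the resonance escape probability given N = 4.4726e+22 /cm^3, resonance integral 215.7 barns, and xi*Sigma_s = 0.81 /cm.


p = exp(-N * I * 1e-24 / (xi*Sigma_s))
p = exp(-4.4726e+22 * 215.7 * 1e-24 / 0.81)
p = 6.7204e-06

6.7204e-06


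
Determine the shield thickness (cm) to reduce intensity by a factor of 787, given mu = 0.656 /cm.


x = ln(factor) / mu
x = ln(787) / 0.656
x = 10.165 cm

10.165


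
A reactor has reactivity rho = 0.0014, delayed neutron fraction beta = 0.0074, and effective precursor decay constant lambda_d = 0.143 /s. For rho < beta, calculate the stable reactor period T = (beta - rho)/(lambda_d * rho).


T = (beta - rho) / (lambda_d * rho)
T = (0.0074 - 0.0014) / (0.143 * 0.0014)
T = 29.970 s

29.970


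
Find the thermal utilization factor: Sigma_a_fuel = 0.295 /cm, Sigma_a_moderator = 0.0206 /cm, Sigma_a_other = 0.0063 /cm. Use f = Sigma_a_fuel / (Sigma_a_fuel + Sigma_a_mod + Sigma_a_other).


f = Sigma_a_fuel / (Sigma_a_fuel + Sigma_a_mod + Sigma_a_other)
f = 0.295 / (0.295 + 0.0206 + 0.0063)
f = 0.91643

0.91643


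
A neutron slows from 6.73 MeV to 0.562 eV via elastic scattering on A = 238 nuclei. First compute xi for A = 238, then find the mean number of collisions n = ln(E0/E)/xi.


xi = 1 + (A-1)^2/(2A)*ln((A-1)/(A+1)) = 0.008379872 (for A = 238)
n = ln(E0/E) / xi
n = ln(6.73e6 / 0.562) / 0.008379872
n = ln(1.197509e+07) / 0.008379872 = 1944.9

1944.9


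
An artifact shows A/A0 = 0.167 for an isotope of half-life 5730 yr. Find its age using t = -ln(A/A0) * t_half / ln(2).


lambda = ln(2) / t_half = ln(2) / 5730 = 1.209681e-04 /yr
t = -ln(A/A0) / lambda
t = -ln(0.167) / 1.209681e-04
t = 14795 yr

14795


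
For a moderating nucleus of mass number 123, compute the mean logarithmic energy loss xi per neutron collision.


xi = 1 + (A-1)^2/(2A) * ln((A-1)/(A+1))
xi = 1 + (123-1)^2/(2*123) * ln((123-1)/(123 +1))
xi = 0.016172

0.016172


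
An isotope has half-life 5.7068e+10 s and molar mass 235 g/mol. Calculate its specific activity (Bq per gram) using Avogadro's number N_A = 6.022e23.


lambda = ln(2) / t_half = ln(2) / 5.7068e+10 = 1.214599e-11 /s
SA = lambda * N_A / M
SA = 1.214599e-11 * 6.022e23 / 235
SA = 3.1125e+10 Bq/g

3.1125e+10


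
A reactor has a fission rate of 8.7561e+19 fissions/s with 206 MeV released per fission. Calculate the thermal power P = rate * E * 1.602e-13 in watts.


P = fission_rate * E_MeV * 1.602e-13
P = 8.7561e+19 * 206 * 1.602e-13
P = 2.8896e+09 W

2.8896e+09


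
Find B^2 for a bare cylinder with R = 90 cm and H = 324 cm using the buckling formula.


B^2 = (2.405/R)^2 + (pi/H)^2
B^2 = (2.405/90)^2 + (pi/324)^2
B^2 = 8.0809e-04 /cm^2

8.0809e-04


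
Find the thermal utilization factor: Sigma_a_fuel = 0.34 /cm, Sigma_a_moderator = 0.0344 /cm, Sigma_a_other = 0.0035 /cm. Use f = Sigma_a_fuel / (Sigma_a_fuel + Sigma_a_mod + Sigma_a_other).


f = Sigma_a_fuel / (Sigma_a_fuel + Sigma_a_mod + Sigma_a_other)
f = 0.34 / (0.34 + 0.0344 + 0.0035)
f = 0.89971

0.89971


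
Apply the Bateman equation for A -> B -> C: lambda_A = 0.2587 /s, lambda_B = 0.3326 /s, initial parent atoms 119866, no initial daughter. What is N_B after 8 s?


N_B(t) = lambda_A * N_A0 / (lambda_B - lambda_A) * [exp(-lambda_A*t) - exp(-lambda_B*t)]
exp(-0.2587*8) = 0.1262363; exp(-0.3326*8) = 0.06989229
N_B = 0.2587 * 119866 / (0.3326 - 0.2587) * (0.1262363 - 0.06989229)
N_B = 23643

23643


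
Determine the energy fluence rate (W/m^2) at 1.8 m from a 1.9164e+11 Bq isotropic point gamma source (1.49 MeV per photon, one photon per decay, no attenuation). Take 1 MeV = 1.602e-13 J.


psi = A * E * 1.602e-13 / (4*pi*r^2)
psi = 1.9164e+11 * 1.49 * 1.602e-13 / (4*pi*1.8^2)
psi = 0.0011235 W/m^2

0.0011235


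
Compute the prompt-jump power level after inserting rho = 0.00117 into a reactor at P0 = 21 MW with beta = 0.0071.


P1/P0 = beta / (beta - rho)
P1/P0 = 0.0071 / (0.0071 - 0.00117) = 1.197302
P1 = 21 * 1.197302 = 25.143 MW

25.143


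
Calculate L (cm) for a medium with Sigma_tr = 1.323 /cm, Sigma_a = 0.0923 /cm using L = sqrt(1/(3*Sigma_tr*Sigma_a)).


D = 1 / (3 * Sigma_tr) = 1 / (3 * 1.323) = 0.2519526 cm
L = sqrt(D / Sigma_a)
L = sqrt(0.2519526 / 0.0923)
L = 1.6522 cm

1.6522


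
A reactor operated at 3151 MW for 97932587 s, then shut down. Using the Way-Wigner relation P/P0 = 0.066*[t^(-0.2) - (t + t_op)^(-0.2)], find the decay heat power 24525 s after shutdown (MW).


P/P0 = 0.066 * [t^(-0.2) - (t + t_op)^(-0.2)]
P/P0 = 0.066 * [24525^(-0.2) - (24525 + 97932587)^(-0.2)]
P/P0 = 0.066 * [0.1324580 - 0.02522277] = 0.007077525
P = 3151 * 0.007077525 = 22.301 MW

22.301


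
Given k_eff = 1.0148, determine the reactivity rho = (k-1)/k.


rho = (k_eff - 1) / k_eff
rho = (1.0148 - 1) / 1.0148
rho = 0.014584

0.014584


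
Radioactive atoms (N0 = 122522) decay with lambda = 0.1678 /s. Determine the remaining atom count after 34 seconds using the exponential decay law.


N = N0 * exp(-lambda * t)
N = 122522 * exp(-0.1678 * 34)
N = 407.83

407.83


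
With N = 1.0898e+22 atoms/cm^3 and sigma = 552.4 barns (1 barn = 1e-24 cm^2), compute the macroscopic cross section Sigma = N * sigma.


Sigma = N * sigma_barns * 1e-24
Sigma = 1.0898e+22 * 552.4 * 1e-24
Sigma = 6.0201 /cm

6.0201


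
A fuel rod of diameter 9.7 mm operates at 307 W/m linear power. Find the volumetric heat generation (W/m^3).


r = D / 2 / 1000 = 9.7 / 2 / 1000 = 0.00485 m
q''' = q' / (pi * r^2)
q''' = 307 / (pi * 0.00485^2)
q''' = 4.1544e+06 W/m^3

4.1544e+06


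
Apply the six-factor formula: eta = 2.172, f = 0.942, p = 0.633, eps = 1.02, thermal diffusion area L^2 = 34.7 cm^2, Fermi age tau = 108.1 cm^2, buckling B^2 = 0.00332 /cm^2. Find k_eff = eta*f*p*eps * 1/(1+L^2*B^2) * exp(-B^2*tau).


k_inf = eta*f*p*eps = 2.172*0.942*0.633*1.02 = 1.321036
P_TNL = 1/(1 + L^2*B^2) = 1/(1 + 34.7*0.00332) = 0.8966969
P_FNL = exp(-B^2*tau) = exp(-0.00332*108.1) = 0.6984498
k_eff = k_inf * P_TNL * P_FNL = 1.321036 * 0.8966969 * 0.6984498
k_eff = 0.82736

0.82736
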